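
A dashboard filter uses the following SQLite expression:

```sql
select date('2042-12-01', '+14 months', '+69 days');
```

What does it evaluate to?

2044-04-10

Adding +14 months to 2042-12-01 gives 2044-02-01.
Applying '+69 days' to 2044-02-01: counting 69 days forward gives 2044-04-10.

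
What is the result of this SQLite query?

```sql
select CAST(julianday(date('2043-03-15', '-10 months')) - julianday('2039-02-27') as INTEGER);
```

Adding -10 months to 2043-03-15 gives 2042-05-15.
1 day remains in February 2039 after the 27th (28 − 27).
Full months from March 2039 through April 2042 contribute their day counts.
Then 15 days into May 2042.
Total: 1 + 31 + 30 + 31 + 30 + 31 + 31 + 30 + 31 + 30 + 31 + 31 + 29 + 31 + 30 + 31 + 30 + 31 + 31 + 30 + 31 + 30 + 31 + 31 + 28 + 31 + 30 + 31 + 30 + 31 + 31 + 30 + 31 + 30 + 31 + 31 + 28 + 31 + 30 + 15 = 1173.

1173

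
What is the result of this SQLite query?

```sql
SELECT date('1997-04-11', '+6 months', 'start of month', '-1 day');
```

1997-09-30

Adding +6 months to 1997-04-11 gives 1997-10-11.
`start of month` rewinds 1997-10-11 to 1997-10-01.
Going back 1 day from 1997-10-01 reaches 1997-09-30 (last day of September, 30 days).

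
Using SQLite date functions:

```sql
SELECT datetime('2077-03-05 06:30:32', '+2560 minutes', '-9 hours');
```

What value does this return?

2077-03-06 16:10:32

2560 minutes = 42h 40m; +2560 minutes from 2077-03-05 06:30:32 is 2077-03-07 01:10:32 (crosses midnight).
-9 hours from 2077-03-07 01:10:32 is 2077-03-06 16:10:32 (crosses midnight).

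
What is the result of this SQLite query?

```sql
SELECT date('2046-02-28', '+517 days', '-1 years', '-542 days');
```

2045-02-03

Applying '+517 days' to 2046-02-28: counting 517 days forward gives 2047-07-30.
Adding -1 year to 2047-07-30 gives 2046-07-30.
Applying '-542 days' to 2046-07-30: counting 542 days back gives 2045-02-03.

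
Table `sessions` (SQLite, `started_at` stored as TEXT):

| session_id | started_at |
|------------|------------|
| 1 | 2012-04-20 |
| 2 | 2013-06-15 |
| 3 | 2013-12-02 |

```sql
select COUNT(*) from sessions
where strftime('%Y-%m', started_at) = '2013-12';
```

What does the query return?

Rows with year-month 2013-12: 2013-12-02 → 1.

1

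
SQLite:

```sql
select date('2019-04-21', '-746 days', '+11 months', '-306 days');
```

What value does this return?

2017-05-03

Applying '-746 days' to 2019-04-21: counting 746 days back gives 2017-04-05.
Adding +11 months to 2017-04-05 gives 2018-03-05.
Applying '-306 days' to 2018-03-05: counting 306 days back gives 2017-05-03.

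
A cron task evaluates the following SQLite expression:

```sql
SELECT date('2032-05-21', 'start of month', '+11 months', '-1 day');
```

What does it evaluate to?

`start of month` rewinds 2032-05-21 to 2032-05-01.
Adding +11 months to 2032-05-01 gives 2033-04-01.
Going back 1 day from 2033-04-01 reaches 2033-03-31 (last day of March, 31 days).

2033-03-31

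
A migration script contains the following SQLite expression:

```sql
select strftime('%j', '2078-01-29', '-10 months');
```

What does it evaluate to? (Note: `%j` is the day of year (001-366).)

088

First apply '-10 months': 2078-01-29 → 2077-03-29.
Day-of-year for 2077-03-29: days since 2077-01-01 inclusive = 88, zero-padded to 088.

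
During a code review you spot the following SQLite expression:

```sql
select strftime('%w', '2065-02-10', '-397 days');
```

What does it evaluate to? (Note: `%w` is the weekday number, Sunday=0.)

First apply '-397 days': 2065-02-10 → 2064-01-10.
2064-01-10 is a Thursday; with Sunday=0 that is 4.

4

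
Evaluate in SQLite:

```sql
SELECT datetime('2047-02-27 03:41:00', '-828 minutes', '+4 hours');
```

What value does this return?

828 minutes = 13h 48m; -828 minutes from 2047-02-27 03:41:00 is 2047-02-26 13:53:00 (crosses midnight).
+4 hours from 2047-02-26 13:53:00 is 2047-02-26 17:53:00.

2047-02-26 17:53:00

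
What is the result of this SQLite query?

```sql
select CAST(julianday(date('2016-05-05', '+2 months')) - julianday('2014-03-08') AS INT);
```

850

Adding +2 months to 2016-05-05 gives 2016-07-05.
23 days remain in March 2014 after the 8th (31 − 8).
Full months from April 2014 through June 2016 contribute their day counts.
Then 5 days into July 2016.
Total: 23 + 30 + 31 + 30 + 31 + 31 + 30 + 31 + 30 + 31 + 31 + 28 + 31 + 30 + 31 + 30 + 31 + 31 + 30 + 31 + 30 + 31 + 31 + 29 + 31 + 30 + 31 + 30 + 5 = 850.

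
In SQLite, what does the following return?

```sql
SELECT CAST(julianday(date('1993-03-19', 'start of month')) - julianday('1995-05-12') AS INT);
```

-802

`start of month` rewinds 1993-03-19 to 1993-03-01.
30 days remain in March 1993 after the 1st (31 − 1).
Full months from April 1993 through April 1995 contribute their day counts.
Then 12 days into May 1995.
Total: 30 + 30 + 31 + 30 + 31 + 31 + 30 + 31 + 30 + 31 + 31 + 28 + 31 + 30 + 31 + 30 + 31 + 31 + 30 + 31 + 30 + 31 + 31 + 28 + 31 + 30 + 12 = 802.
The subtraction is earlier − later, so the result is −802 → -802.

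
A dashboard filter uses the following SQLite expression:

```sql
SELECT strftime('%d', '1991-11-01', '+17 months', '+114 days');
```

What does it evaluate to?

First apply '+17 months', '+114 days': 1991-11-01 → 1993-07-24.
`%d` extracts the 2-digit day of month: 24.

24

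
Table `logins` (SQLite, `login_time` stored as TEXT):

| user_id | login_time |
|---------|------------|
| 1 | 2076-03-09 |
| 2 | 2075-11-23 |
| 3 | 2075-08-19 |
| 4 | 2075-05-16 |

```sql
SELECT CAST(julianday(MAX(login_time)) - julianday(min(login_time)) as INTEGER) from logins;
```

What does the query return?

298

MIN = 2075-05-16, MAX = 2076-03-09.
15 days remain in May 2075 after the 16th (31 − 16).
Full months from June 2075 through February 2076 contribute their day counts.
Then 9 days into March 2076.
Total: 15 + 30 + 31 + 31 + 30 + 31 + 30 + 31 + 31 + 29 + 9 = 298.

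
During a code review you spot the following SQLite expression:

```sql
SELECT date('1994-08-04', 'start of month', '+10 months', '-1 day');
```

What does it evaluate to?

`start of month` rewinds 1994-08-04 to 1994-08-01.
Adding +10 months to 1994-08-01 gives 1995-06-01.
Going back 1 day from 1995-06-01 reaches 1995-05-31 (last day of May, 31 days).

1995-05-31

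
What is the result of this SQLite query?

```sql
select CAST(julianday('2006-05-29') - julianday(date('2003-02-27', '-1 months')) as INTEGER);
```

1218

Adding -1 month to 2003-02-27 gives 2003-01-27.
4 days remain in January 2003 after the 27th (31 − 27).
Full months from February 2003 through April 2006 contribute their day counts.
Then 29 days into May 2006.
Total: 4 + 28 + 31 + 30 + 31 + 30 + 31 + 31 + 30 + 31 + 30 + 31 + 31 + 29 + 31 + 30 + 31 + 30 + 31 + 31 + 30 + 31 + 30 + 31 + 31 + 28 + 31 + 30 + 31 + 30 + 31 + 31 + 30 + 31 + 30 + 31 + 31 + 28 + 31 + 30 + 29 = 1218.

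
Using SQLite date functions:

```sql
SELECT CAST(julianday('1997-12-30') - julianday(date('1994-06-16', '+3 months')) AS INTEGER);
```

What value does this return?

Adding +3 months to 1994-06-16 gives 1994-09-16.
14 days remain in September 1994 after the 16th (30 − 16).
Full months from October 1994 through November 1997 contribute their day counts.
Then 30 days into December 1997.
Total: 14 + 31 + 30 + 31 + 31 + 28 + 31 + 30 + 31 + 30 + 31 + 31 + 30 + 31 + 30 + 31 + 31 + 29 + 31 + 30 + 31 + 30 + 31 + 31 + 30 + 31 + 30 + 31 + 31 + 28 + 31 + 30 + 31 + 30 + 31 + 31 + 30 + 31 + 30 + 30 = 1201.

1201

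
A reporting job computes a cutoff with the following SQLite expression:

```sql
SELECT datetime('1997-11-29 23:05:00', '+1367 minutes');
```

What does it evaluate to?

1367 minutes = 22h 47m; +1367 minutes from 1997-11-29 23:05:00 is 1997-11-30 21:52:00 (crosses midnight).

1997-11-30 21:52:00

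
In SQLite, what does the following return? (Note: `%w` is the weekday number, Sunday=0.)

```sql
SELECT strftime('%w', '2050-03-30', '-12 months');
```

2

First apply '-12 months': 2050-03-30 → 2049-03-30.
2049-03-30 is a Tuesday; with Sunday=0 that is 2.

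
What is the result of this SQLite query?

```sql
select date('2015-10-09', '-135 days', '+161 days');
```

2015-11-04

Applying '-135 days' to 2015-10-09: counting 135 days back gives 2015-05-27.
Applying '+161 days' to 2015-05-27: counting 161 days forward gives 2015-11-04.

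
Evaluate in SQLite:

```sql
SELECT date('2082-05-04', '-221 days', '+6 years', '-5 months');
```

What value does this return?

Applying '-221 days' to 2082-05-04: counting 221 days back gives 2081-09-25.
Adding +6 years to 2081-09-25 gives 2087-09-25.
Adding -5 months to 2087-09-25 gives 2087-04-25.

2087-04-25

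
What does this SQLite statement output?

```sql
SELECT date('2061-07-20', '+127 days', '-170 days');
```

Applying '+127 days' to 2061-07-20: counting 127 days forward gives 2061-11-24.
Applying '-170 days' to 2061-11-24: counting 170 days back gives 2061-06-07.

2061-06-07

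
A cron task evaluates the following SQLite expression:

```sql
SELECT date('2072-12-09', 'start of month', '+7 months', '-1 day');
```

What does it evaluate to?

2073-06-30

`start of month` rewinds 2072-12-09 to 2072-12-01.
Adding +7 months to 2072-12-01 gives 2073-07-01.
Going back 1 day from 2073-07-01 reaches 2073-06-30 (last day of June, 30 days).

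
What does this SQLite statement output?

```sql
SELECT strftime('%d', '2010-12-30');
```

`%d` extracts the 2-digit day of month: 30.

30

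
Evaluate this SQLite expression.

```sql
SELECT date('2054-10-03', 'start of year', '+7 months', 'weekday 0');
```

2054-08-02

`start of year` rewinds 2054-10-03 to 2054-01-01.
Adding +7 months to 2054-01-01 gives 2054-08-01.
`weekday 0` advances to the next Sunday; 2054-08-01 is a Saturday, so it moves forward to 2054-08-02.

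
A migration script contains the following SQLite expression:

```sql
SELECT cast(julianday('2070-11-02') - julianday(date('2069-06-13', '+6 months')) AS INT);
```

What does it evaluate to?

Adding +6 months to 2069-06-13 gives 2069-12-13.
18 days remain in December 2069 after the 13th (31 − 13).
Full months from January 2070 through October 2070 contribute their day counts.
Then 2 days into November 2070.
Total: 18 + 31 + 28 + 31 + 30 + 31 + 30 + 31 + 31 + 30 + 31 + 2 = 324.

324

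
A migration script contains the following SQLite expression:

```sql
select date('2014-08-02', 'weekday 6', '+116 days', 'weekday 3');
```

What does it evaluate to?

2014-11-26

`weekday 6` advances to the next Saturday; 2014-08-02 is already a Saturday, so it stays at 2014-08-02.
Applying '+116 days' to 2014-08-02: counting 116 days forward gives 2014-11-26.
`weekday 3` advances to the next Wednesday; 2014-11-26 is already a Wednesday, so it stays at 2014-11-26.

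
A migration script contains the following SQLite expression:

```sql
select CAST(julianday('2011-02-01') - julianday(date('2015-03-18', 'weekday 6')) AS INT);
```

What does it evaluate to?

-1509

`weekday 6` advances to the next Saturday; 2015-03-18 is a Wednesday, so it moves forward to 2015-03-21.
27 days remain in February 2011 after the 1st (28 − 1).
Full months from March 2011 through February 2015 contribute their day counts.
Then 21 days into March 2015.
Total: 27 + 31 + 30 + 31 + 30 + 31 + 31 + 30 + 31 + 30 + 31 + 31 + 29 + 31 + 30 + 31 + 30 + 31 + 31 + 30 + 31 + 30 + 31 + 31 + 28 + 31 + 30 + 31 + 30 + 31 + 31 + 30 + 31 + 30 + 31 + 31 + 28 + 31 + 30 + 31 + 30 + 31 + 31 + 30 + 31 + 30 + 31 + 31 + 28 + 21 = 1509.
The subtraction is earlier − later, so the result is −1509 → -1509.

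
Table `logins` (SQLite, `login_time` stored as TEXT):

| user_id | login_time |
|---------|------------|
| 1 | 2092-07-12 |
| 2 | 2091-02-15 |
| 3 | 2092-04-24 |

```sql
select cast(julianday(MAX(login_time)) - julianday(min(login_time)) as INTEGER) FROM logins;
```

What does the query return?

MIN = 2091-02-15, MAX = 2092-07-12.
13 days remain in February 2091 after the 15th (28 − 15).
Full months from March 2091 through June 2092 contribute their day counts.
Then 12 days into July 2092.
Total: 13 + 31 + 30 + 31 + 30 + 31 + 31 + 30 + 31 + 30 + 31 + 31 + 29 + 31 + 30 + 31 + 30 + 12 = 513.

513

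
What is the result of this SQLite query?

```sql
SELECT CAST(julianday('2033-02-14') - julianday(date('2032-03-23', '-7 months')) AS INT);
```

Adding -7 months to 2032-03-23 gives 2031-08-23.
8 days remain in August 2031 after the 23rd (31 − 23).
Full months from September 2031 through January 2033 contribute their day counts.
Then 14 days into February 2033.
Total: 8 + 30 + 31 + 30 + 31 + 31 + 29 + 31 + 30 + 31 + 30 + 31 + 31 + 30 + 31 + 30 + 31 + 31 + 14 = 541.

541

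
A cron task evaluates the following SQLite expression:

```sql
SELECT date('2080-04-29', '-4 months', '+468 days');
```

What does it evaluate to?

Adding -4 months to 2080-04-29 gives 2079-12-29.
Applying '+468 days' to 2079-12-29: counting 468 days forward gives 2081-04-10.

2081-04-10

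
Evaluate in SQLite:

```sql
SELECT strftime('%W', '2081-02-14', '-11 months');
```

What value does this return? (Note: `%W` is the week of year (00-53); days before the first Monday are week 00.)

11

First apply '-11 months': 2081-02-14 → 2080-03-14.
2080-03-14 is a Thursday. SQLite's %W counts Mondays since the year started; the result is 11.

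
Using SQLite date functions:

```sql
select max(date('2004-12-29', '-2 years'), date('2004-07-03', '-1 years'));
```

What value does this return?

date('2004-12-29', '-2 years') → 2002-12-29.
date('2004-07-03', '-1 years') → 2003-07-03.
Later of the two is 2003-07-03.

2003-07-03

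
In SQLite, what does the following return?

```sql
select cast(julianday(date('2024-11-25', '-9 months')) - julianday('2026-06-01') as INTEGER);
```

Adding -9 months to 2024-11-25 gives 2024-02-25.
4 days remain in February 2024 after the 25th (29 − 25).
Full months from March 2024 through May 2026 contribute their day counts.
Then 1 day into June 2026.
Total: 4 + 31 + 30 + 31 + 30 + 31 + 31 + 30 + 31 + 30 + 31 + 31 + 28 + 31 + 30 + 31 + 30 + 31 + 31 + 30 + 31 + 30 + 31 + 31 + 28 + 31 + 30 + 31 + 1 = 827.
The subtraction is earlier − later, so the result is −827 → -827.

-827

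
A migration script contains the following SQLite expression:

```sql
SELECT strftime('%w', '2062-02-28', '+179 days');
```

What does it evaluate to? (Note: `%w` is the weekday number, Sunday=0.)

First apply '+179 days': 2062-02-28 → 2062-08-26.
2062-08-26 is a Saturday; with Sunday=0 that is 6.

6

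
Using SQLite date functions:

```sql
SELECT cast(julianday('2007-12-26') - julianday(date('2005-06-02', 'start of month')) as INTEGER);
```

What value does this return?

`start of month` rewinds 2005-06-02 to 2005-06-01.
29 days remain in June 2005 after the 1st (30 − 1).
Full months from July 2005 through November 2007 contribute their day counts.
Then 26 days into December 2007.
Total: 29 + 31 + 31 + 30 + 31 + 30 + 31 + 31 + 28 + 31 + 30 + 31 + 30 + 31 + 31 + 30 + 31 + 30 + 31 + 31 + 28 + 31 + 30 + 31 + 30 + 31 + 31 + 30 + 31 + 30 + 26 = 938.

938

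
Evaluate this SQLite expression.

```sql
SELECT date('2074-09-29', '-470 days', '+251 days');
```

2074-02-22

Applying '-470 days' to 2074-09-29: counting 470 days back gives 2073-06-16.
Applying '+251 days' to 2073-06-16: counting 251 days forward gives 2074-02-22.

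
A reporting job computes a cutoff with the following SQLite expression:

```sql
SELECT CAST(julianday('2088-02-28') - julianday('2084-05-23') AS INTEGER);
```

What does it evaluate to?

8 days remain in May 2084 after the 23rd (31 − 23).
Full months from June 2084 through January 2088 contribute their day counts.
Then 28 days into February 2088.
Total: 8 + 30 + 31 + 31 + 30 + 31 + 30 + 31 + 31 + 28 + 31 + 30 + 31 + 30 + 31 + 31 + 30 + 31 + 30 + 31 + 31 + 28 + 31 + 30 + 31 + 30 + 31 + 31 + 30 + 31 + 30 + 31 + 31 + 28 + 31 + 30 + 31 + 30 + 31 + 31 + 30 + 31 + 30 + 31 + 31 + 28 = 1376.

1376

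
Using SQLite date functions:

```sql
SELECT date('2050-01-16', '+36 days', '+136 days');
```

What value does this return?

January 2050 has 31 days; 15 remain after the 16th, so 16 days reach 2050-02-01.
Advancing 20 more days within February lands on 2050-02-21.
Applying '+136 days' to 2050-02-21: counting 136 days forward gives 2050-07-07.

2050-07-07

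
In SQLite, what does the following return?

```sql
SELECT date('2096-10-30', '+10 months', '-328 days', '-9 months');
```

Adding +10 months to 2096-10-30 gives 2097-08-30.
Applying '-328 days' to 2097-08-30: counting 328 days back gives 2096-10-06.
Adding -9 months to 2096-10-06 gives 2096-01-06.

2096-01-06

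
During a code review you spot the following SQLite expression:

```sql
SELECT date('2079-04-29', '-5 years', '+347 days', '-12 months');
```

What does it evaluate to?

2074-04-11

Adding -5 years to 2079-04-29 gives 2074-04-29.
Applying '+347 days' to 2074-04-29: counting 347 days forward gives 2075-04-11.
Adding -12 months to 2075-04-11 gives 2074-04-11.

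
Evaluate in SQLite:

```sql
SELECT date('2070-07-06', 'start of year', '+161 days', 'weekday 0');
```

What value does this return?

2070-06-15

`start of year` rewinds 2070-07-06 to 2070-01-01.
Applying '+161 days' to 2070-01-01: counting 161 days forward gives 2070-06-11.
`weekday 0` advances to the next Sunday; 2070-06-11 is a Wednesday, so it moves forward to 2070-06-15.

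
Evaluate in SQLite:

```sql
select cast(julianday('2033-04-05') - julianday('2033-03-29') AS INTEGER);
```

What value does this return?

7

2 days remain in March 2033 after the 29th (31 − 29).
Then 5 days into April 2033.
Total: 2 + 5 = 7.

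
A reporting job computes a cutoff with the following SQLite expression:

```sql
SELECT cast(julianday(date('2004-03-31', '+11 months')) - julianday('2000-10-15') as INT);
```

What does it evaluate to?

Adding +11 months to 2004-03-31 targets 2005-02-31. February 2005 has only 28 days, so SQLite normalizes the 3-day overflow forward to 2005-03-03.
16 days remain in October 2000 after the 15th (31 − 15).
Full months from November 2000 through February 2005 contribute their day counts.
Then 3 days into March 2005.
Total: 16 + 30 + 31 + 31 + 28 + 31 + 30 + 31 + 30 + 31 + 31 + 30 + 31 + 30 + 31 + 31 + 28 + 31 + 30 + 31 + 30 + 31 + 31 + 30 + 31 + 30 + 31 + 31 + 28 + 31 + 30 + 31 + 30 + 31 + 31 + 30 + 31 + 30 + 31 + 31 + 29 + 31 + 30 + 31 + 30 + 31 + 31 + 30 + 31 + 30 + 31 + 31 + 28 + 3 = 1600.

1600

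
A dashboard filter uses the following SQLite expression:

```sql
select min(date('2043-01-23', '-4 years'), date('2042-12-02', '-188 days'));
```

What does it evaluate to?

2039-01-23

date('2043-01-23', '-4 years') → 2039-01-23.
date('2042-12-02', '-188 days') → 2042-05-28.
Earlier of the two is 2039-01-23.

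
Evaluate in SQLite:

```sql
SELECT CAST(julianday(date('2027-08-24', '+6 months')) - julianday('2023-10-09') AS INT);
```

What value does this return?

Adding +6 months to 2027-08-24 gives 2028-02-24.
22 days remain in October 2023 after the 9th (31 − 9).
Full months from November 2023 through January 2028 contribute their day counts.
Then 24 days into February 2028.
Total: 22 + 30 + 31 + 31 + 29 + 31 + 30 + 31 + 30 + 31 + 31 + 30 + 31 + 30 + 31 + 31 + 28 + 31 + 30 + 31 + 30 + 31 + 31 + 30 + 31 + 30 + 31 + 31 + 28 + 31 + 30 + 31 + 30 + 31 + 31 + 30 + 31 + 30 + 31 + 31 + 28 + 31 + 30 + 31 + 30 + 31 + 31 + 30 + 31 + 30 + 31 + 31 + 24 = 1599.

1599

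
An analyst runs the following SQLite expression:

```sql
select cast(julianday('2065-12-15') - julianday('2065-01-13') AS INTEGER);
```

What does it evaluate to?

18 days remain in January 2065 after the 13th (31 − 13).
Full months from February 2065 through November 2065 contribute their day counts.
Then 15 days into December 2065.
Total: 18 + 28 + 31 + 30 + 31 + 30 + 31 + 31 + 30 + 31 + 30 + 15 = 336.

336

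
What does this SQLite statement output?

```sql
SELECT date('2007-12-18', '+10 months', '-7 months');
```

Adding +10 months to 2007-12-18 gives 2008-10-18.
Adding -7 months to 2008-10-18 gives 2008-03-18.

2008-03-18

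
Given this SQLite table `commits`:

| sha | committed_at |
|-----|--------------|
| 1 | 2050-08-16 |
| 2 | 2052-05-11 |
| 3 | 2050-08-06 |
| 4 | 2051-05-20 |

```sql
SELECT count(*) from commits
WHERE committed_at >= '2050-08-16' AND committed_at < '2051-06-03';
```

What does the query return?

Rows in [2050-08-16, 2051-06-03): 2050-08-16, 2051-05-20 → 2 rows.

2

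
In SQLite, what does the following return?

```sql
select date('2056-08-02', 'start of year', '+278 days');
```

2056-10-05

`start of year` rewinds 2056-08-02 to 2056-01-01.
Applying '+278 days' to 2056-01-01: counting 278 days forward gives 2056-10-05.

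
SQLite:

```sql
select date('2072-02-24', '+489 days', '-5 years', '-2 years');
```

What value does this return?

Applying '+489 days' to 2072-02-24: counting 489 days forward gives 2073-06-27.
Adding -5 years to 2073-06-27 gives 2068-06-27.
Adding -2 years to 2068-06-27 gives 2066-06-27.

2066-06-27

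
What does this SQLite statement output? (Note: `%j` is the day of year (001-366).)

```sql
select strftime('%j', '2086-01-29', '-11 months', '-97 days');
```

First apply '-11 months', '-97 days': 2086-01-29 → 2084-11-24.
Day-of-year for 2084-11-24: days since 2084-01-01 inclusive = 329, zero-padded to 329.

329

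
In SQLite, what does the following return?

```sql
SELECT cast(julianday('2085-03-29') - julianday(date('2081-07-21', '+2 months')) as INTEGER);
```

1285

Adding +2 months to 2081-07-21 gives 2081-09-21.
9 days remain in September 2081 after the 21st (30 − 21).
Full months from October 2081 through February 2085 contribute their day counts.
Then 29 days into March 2085.
Total: 9 + 31 + 30 + 31 + 31 + 28 + 31 + 30 + 31 + 30 + 31 + 31 + 30 + 31 + 30 + 31 + 31 + 28 + 31 + 30 + 31 + 30 + 31 + 31 + 30 + 31 + 30 + 31 + 31 + 29 + 31 + 30 + 31 + 30 + 31 + 31 + 30 + 31 + 30 + 31 + 31 + 28 + 29 = 1285.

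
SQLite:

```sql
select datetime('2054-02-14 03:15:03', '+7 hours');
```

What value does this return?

+7 hours from 2054-02-14 03:15:03 is 2054-02-14 10:15:03.

2054-02-14 10:15:03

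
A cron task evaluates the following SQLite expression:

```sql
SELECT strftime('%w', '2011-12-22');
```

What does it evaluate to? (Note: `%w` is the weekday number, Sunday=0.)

4

2011-12-22 is a Thursday; with Sunday=0 that is 4.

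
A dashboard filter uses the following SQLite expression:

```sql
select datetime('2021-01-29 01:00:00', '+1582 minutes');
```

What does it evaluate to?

1582 minutes = 26h 22m; +1582 minutes from 2021-01-29 01:00:00 is 2021-01-30 03:22:00 (crosses midnight).

2021-01-30 03:22:00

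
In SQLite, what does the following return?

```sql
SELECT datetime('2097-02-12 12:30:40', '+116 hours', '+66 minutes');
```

2097-02-17 09:36:40

+116 hours from 2097-02-12 12:30:40 is 2097-02-17 08:30:40 (crosses midnight).
66 minutes = 1h 6m; +66 minutes from 2097-02-17 08:30:40 is 2097-02-17 09:36:40.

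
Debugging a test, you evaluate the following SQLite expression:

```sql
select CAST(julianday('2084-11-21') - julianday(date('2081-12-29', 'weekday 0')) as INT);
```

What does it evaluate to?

1052

`weekday 0` advances to the next Sunday; 2081-12-29 is a Monday, so it moves forward to 2082-01-04.
27 days remain in January 2082 after the 4th (31 − 4).
Full months from February 2082 through October 2084 contribute their day counts.
Then 21 days into November 2084.
Total: 27 + 28 + 31 + 30 + 31 + 30 + 31 + 31 + 30 + 31 + 30 + 31 + 31 + 28 + 31 + 30 + 31 + 30 + 31 + 31 + 30 + 31 + 30 + 31 + 31 + 29 + 31 + 30 + 31 + 30 + 31 + 31 + 30 + 31 + 21 = 1052.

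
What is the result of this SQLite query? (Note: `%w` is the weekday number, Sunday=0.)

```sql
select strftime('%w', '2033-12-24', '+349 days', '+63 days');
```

5

First apply '+349 days', '+63 days': 2033-12-24 → 2035-02-09.
2035-02-09 is a Friday; with Sunday=0 that is 5.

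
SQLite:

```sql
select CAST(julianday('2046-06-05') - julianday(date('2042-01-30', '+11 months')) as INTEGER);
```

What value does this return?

1253

Adding +11 months to 2042-01-30 gives 2042-12-30.
1 day remains in December 2042 after the 30th (31 − 30).
Full months from January 2043 through May 2046 contribute their day counts.
Then 5 days into June 2046.
Total: 1 + 31 + 28 + 31 + 30 + 31 + 30 + 31 + 31 + 30 + 31 + 30 + 31 + 31 + 29 + 31 + 30 + 31 + 30 + 31 + 31 + 30 + 31 + 30 + 31 + 31 + 28 + 31 + 30 + 31 + 30 + 31 + 31 + 30 + 31 + 30 + 31 + 31 + 28 + 31 + 30 + 31 + 5 = 1253.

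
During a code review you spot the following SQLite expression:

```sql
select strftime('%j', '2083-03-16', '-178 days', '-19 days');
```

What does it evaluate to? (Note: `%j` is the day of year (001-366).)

First apply '-178 days', '-19 days': 2083-03-16 → 2082-08-31.
Day-of-year for 2082-08-31: days since 2082-01-01 inclusive = 243, zero-padded to 243.

243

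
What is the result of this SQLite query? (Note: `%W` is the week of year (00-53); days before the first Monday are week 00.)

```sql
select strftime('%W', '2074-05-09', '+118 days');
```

First apply '+118 days': 2074-05-09 → 2074-09-04.
2074-09-04 is a Tuesday. SQLite's %W counts Mondays since the year started; the result is 36.

36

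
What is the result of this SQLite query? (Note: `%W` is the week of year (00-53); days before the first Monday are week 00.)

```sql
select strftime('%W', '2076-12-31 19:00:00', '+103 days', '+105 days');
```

First apply '+103 days', '+105 days': 2076-12-31 19:00:00 → 2077-07-27 19:00:00.
2077-07-27 is a Tuesday. SQLite's %W counts Mondays since the year started; the result is 30.

30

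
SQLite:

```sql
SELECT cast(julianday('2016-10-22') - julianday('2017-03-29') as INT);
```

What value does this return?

9 days remain in October 2016 after the 22nd (31 − 22).
November 2016: 30 days.
December 2016: 31 days.
January 2017: 31 days.
February 2017: 28 days.
Then 29 days into March 2017.
Total: 9 + 30 + 31 + 31 + 28 + 29 = 158.
The subtraction is earlier − later, so the result is −158 → -158.

-158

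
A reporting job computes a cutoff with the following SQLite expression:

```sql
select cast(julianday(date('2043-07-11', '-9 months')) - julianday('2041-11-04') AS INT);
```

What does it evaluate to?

341

Adding -9 months to 2043-07-11 gives 2042-10-11.
26 days remain in November 2041 after the 4th (30 − 4).
Full months from December 2041 through September 2042 contribute their day counts.
Then 11 days into October 2042.
Total: 26 + 31 + 31 + 28 + 31 + 30 + 31 + 30 + 31 + 31 + 30 + 11 = 341.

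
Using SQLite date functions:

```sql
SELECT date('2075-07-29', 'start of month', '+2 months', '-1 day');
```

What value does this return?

2075-08-31

`start of month` rewinds 2075-07-29 to 2075-07-01.
Adding +2 months to 2075-07-01 gives 2075-09-01.
Going back 1 day from 2075-09-01 reaches 2075-08-31 (last day of August, 31 days).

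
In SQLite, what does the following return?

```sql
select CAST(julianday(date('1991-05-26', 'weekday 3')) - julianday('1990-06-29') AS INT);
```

`weekday 3` advances to the next Wednesday; 1991-05-26 is a Sunday, so it moves forward to 1991-05-29.
1 day remains in June 1990 after the 29th (30 − 29).
Full months from July 1990 through April 1991 contribute their day counts.
Then 29 days into May 1991.
Total: 1 + 31 + 31 + 30 + 31 + 30 + 31 + 31 + 28 + 31 + 30 + 29 = 334.

334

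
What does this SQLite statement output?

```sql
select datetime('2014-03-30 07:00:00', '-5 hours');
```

2014-03-30 02:00:00

-5 hours from 2014-03-30 07:00:00 is 2014-03-30 02:00:00.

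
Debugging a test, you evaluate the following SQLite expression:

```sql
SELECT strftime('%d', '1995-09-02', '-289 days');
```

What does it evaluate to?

17

First apply '-289 days': 1995-09-02 → 1994-11-17.
`%d` extracts the 2-digit day of month: 17.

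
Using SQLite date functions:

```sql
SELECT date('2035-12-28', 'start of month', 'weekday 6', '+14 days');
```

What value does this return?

`start of month` rewinds 2035-12-28 to 2035-12-01.
`weekday 6` advances to the next Saturday; 2035-12-01 is already a Saturday, so it stays at 2035-12-01.
Advancing 14 more days within December lands on 2035-12-15.

2035-12-15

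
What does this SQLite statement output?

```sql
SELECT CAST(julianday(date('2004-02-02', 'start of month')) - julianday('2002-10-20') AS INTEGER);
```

469

`start of month` rewinds 2004-02-02 to 2004-02-01.
11 days remain in October 2002 after the 20th (31 − 20).
Full months from November 2002 through January 2004 contribute their day counts.
Then 1 day into February 2004.
Total: 11 + 30 + 31 + 31 + 28 + 31 + 30 + 31 + 30 + 31 + 31 + 30 + 31 + 30 + 31 + 31 + 1 = 469.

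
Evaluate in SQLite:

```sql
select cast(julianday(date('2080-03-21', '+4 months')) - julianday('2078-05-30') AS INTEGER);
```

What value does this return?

Adding +4 months to 2080-03-21 gives 2080-07-21.
1 day remains in May 2078 after the 30th (31 − 30).
Full months from June 2078 through June 2080 contribute their day counts.
Then 21 days into July 2080.
Total: 1 + 30 + 31 + 31 + 30 + 31 + 30 + 31 + 31 + 28 + 31 + 30 + 31 + 30 + 31 + 31 + 30 + 31 + 30 + 31 + 31 + 29 + 31 + 30 + 31 + 30 + 21 = 783.

783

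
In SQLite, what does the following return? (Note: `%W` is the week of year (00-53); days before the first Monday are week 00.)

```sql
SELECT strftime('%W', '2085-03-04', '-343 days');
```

12

First apply '-343 days': 2085-03-04 → 2084-03-26.
2084-03-26 is a Sunday. SQLite's %W counts Mondays since the year started; the result is 12.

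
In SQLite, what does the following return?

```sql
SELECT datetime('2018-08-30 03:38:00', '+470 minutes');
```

470 minutes = 7h 50m; +470 minutes from 2018-08-30 03:38:00 is 2018-08-30 11:28:00.

2018-08-30 11:28:00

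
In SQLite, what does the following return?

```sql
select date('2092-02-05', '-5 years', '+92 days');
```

2087-05-08

Adding -5 years to 2092-02-05 gives 2087-02-05.
Applying '+92 days' to 2087-02-05: counting 92 days forward gives 2087-05-08.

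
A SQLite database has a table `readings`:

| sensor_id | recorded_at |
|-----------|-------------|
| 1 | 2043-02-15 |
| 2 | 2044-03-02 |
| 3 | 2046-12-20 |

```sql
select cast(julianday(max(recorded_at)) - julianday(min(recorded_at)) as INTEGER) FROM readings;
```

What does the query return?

1404

MIN = 2043-02-15, MAX = 2046-12-20.
13 days remain in February 2043 after the 15th (28 − 15).
Full months from March 2043 through November 2046 contribute their day counts.
Then 20 days into December 2046.
Total: 13 + 31 + 30 + 31 + 30 + 31 + 31 + 30 + 31 + 30 + 31 + 31 + 29 + 31 + 30 + 31 + 30 + 31 + 31 + 30 + 31 + 30 + 31 + 31 + 28 + 31 + 30 + 31 + 30 + 31 + 31 + 30 + 31 + 30 + 31 + 31 + 28 + 31 + 30 + 31 + 30 + 31 + 31 + 30 + 31 + 30 + 20 = 1404.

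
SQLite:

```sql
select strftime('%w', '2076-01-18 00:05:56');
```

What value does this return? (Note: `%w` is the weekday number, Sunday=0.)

6

2076-01-18 is a Saturday; with Sunday=0 that is 6.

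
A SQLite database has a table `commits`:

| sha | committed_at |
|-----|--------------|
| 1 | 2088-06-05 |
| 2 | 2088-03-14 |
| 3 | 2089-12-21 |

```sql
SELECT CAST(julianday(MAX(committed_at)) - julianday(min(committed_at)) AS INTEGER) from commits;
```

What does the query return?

647

MIN = 2088-03-14, MAX = 2089-12-21.
17 days remain in March 2088 after the 14th (31 − 14).
Full months from April 2088 through November 2089 contribute their day counts.
Then 21 days into December 2089.
Total: 17 + 30 + 31 + 30 + 31 + 31 + 30 + 31 + 30 + 31 + 31 + 28 + 31 + 30 + 31 + 30 + 31 + 31 + 30 + 31 + 30 + 21 = 647.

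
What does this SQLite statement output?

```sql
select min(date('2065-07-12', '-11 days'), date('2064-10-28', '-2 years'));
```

date('2065-07-12', '-11 days') → 2065-07-01.
date('2064-10-28', '-2 years') → 2062-10-28.
Earlier of the two is 2062-10-28.

2062-10-28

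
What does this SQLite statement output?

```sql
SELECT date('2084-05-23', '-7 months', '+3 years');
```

2086-10-23

Adding -7 months to 2084-05-23 gives 2083-10-23.
Adding +3 years to 2083-10-23 gives 2086-10-23.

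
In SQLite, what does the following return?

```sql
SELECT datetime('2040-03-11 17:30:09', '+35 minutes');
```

2040-03-11 18:05:09

+35 minutes from 2040-03-11 17:30:09 is 2040-03-11 18:05:09.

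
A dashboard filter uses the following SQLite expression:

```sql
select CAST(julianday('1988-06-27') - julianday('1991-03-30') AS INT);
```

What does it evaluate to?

-1006

3 days remain in June 1988 after the 27th (30 − 27).
Full months from July 1988 through February 1991 contribute their day counts.
Then 30 days into March 1991.
Total: 3 + 31 + 31 + 30 + 31 + 30 + 31 + 31 + 28 + 31 + 30 + 31 + 30 + 31 + 31 + 30 + 31 + 30 + 31 + 31 + 28 + 31 + 30 + 31 + 30 + 31 + 31 + 30 + 31 + 30 + 31 + 31 + 28 + 30 = 1006.
The subtraction is earlier − later, so the result is −1006 → -1006.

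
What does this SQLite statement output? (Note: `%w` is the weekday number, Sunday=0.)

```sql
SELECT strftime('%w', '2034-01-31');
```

2

2034-01-31 is a Tuesday; with Sunday=0 that is 2.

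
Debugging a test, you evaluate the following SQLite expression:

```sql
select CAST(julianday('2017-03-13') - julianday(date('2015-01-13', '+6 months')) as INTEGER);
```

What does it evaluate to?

609

Adding +6 months to 2015-01-13 gives 2015-07-13.
18 days remain in July 2015 after the 13th (31 − 13).
Full months from August 2015 through February 2017 contribute their day counts.
Then 13 days into March 2017.
Total: 18 + 31 + 30 + 31 + 30 + 31 + 31 + 29 + 31 + 30 + 31 + 30 + 31 + 31 + 30 + 31 + 30 + 31 + 31 + 28 + 13 = 609.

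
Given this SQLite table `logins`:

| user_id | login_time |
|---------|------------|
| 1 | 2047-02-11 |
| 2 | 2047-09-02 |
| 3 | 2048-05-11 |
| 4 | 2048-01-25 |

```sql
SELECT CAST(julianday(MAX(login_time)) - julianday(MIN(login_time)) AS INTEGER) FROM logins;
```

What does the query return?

455

MIN = 2047-02-11, MAX = 2048-05-11.
17 days remain in February 2047 after the 11th (28 − 11).
Full months from March 2047 through April 2048 contribute their day counts.
Then 11 days into May 2048.
Total: 17 + 31 + 30 + 31 + 30 + 31 + 31 + 30 + 31 + 30 + 31 + 31 + 29 + 31 + 30 + 11 = 455.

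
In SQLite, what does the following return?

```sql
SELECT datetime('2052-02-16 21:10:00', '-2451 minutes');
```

2052-02-15 04:19:00

2451 minutes = 40h 51m; -2451 minutes from 2052-02-16 21:10:00 is 2052-02-15 04:19:00 (crosses midnight).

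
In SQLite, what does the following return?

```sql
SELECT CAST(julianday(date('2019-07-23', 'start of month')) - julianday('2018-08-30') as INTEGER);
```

`start of month` rewinds 2019-07-23 to 2019-07-01.
1 day remains in August 2018 after the 30th (31 − 30).
Full months from September 2018 through June 2019 contribute their day counts.
Then 1 day into July 2019.
Total: 1 + 30 + 31 + 30 + 31 + 31 + 28 + 31 + 30 + 31 + 30 + 1 = 305.

305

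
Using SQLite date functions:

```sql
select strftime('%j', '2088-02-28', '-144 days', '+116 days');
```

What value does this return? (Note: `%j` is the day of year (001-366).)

First apply '-144 days', '+116 days': 2088-02-28 → 2088-01-31.
Day-of-year for 2088-01-31: days since 2088-01-01 inclusive = 31, zero-padded to 031.

031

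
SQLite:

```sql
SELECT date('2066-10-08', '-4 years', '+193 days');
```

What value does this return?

2063-04-19

Adding -4 years to 2066-10-08 gives 2062-10-08.
Applying '+193 days' to 2062-10-08: counting 193 days forward gives 2063-04-19.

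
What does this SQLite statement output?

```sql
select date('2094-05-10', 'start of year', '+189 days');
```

`start of year` rewinds 2094-05-10 to 2094-01-01.
Applying '+189 days' to 2094-01-01: counting 189 days forward gives 2094-07-09.

2094-07-09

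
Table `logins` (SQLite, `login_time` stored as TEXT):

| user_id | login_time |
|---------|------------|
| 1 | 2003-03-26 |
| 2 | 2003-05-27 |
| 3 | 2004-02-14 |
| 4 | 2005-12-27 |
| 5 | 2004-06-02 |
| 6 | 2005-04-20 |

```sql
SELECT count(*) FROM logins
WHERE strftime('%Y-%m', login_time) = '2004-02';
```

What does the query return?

1

Rows with year-month 2004-02: 2004-02-14 → 1.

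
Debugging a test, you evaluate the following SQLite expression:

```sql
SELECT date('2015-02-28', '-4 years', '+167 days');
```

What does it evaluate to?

2011-08-14

Adding -4 years to 2015-02-28 gives 2011-02-28.
Applying '+167 days' to 2011-02-28: counting 167 days forward gives 2011-08-14.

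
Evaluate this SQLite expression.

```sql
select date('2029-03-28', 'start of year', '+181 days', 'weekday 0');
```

`start of year` rewinds 2029-03-28 to 2029-01-01.
Applying '+181 days' to 2029-01-01: counting 181 days forward gives 2029-07-01.
`weekday 0` advances to the next Sunday; 2029-07-01 is already a Sunday, so it stays at 2029-07-01.

2029-07-01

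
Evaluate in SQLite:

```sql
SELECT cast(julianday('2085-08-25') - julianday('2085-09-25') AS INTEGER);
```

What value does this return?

6 days remain in August 2085 after the 25th (31 − 25).
Then 25 days into September 2085.
Total: 6 + 25 = 31.
The subtraction is earlier − later, so the result is −31 → -31.

-31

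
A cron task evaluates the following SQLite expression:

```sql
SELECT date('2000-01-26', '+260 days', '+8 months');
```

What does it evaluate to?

2001-06-12

Applying '+260 days' to 2000-01-26: counting 260 days forward gives 2000-10-12.
Adding +8 months to 2000-10-12 gives 2001-06-12.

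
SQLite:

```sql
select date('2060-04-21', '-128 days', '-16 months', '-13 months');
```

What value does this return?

2057-07-15

Applying '-128 days' to 2060-04-21: counting 128 days back gives 2059-12-15.
Adding -16 months to 2059-12-15 gives 2058-08-15.
Adding -13 months to 2058-08-15 gives 2057-07-15.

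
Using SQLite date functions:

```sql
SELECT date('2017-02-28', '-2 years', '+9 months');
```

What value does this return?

2015-11-28

Adding -2 years to 2017-02-28 gives 2015-02-28.
Adding +9 months to 2015-02-28 gives 2015-11-28.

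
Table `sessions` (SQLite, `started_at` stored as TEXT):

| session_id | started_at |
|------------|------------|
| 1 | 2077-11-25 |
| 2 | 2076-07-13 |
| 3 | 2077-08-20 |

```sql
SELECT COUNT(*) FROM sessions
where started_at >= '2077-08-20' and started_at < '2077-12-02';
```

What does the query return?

2

Rows in [2077-08-20, 2077-12-02): 2077-11-25, 2077-08-20 → 2 rows.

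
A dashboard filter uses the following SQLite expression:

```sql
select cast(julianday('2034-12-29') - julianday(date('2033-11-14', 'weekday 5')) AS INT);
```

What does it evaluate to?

`weekday 5` advances to the next Friday; 2033-11-14 is a Monday, so it moves forward to 2033-11-18.
12 days remain in November 2033 after the 18th (30 − 18).
Full months from December 2033 through November 2034 contribute their day counts.
Then 29 days into December 2034.
Total: 12 + 31 + 31 + 28 + 31 + 30 + 31 + 30 + 31 + 31 + 30 + 31 + 30 + 29 = 406.

406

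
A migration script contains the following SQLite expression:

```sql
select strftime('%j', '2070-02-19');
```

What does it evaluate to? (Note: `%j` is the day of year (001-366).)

050

Day-of-year for 2070-02-19: days since 2070-01-01 inclusive = 50, zero-padded to 050.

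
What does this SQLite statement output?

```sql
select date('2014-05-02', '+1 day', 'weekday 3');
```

Advancing 1 more day within May lands on 2014-05-03.
`weekday 3` advances to the next Wednesday; 2014-05-03 is a Saturday, so it moves forward to 2014-05-07.

2014-05-07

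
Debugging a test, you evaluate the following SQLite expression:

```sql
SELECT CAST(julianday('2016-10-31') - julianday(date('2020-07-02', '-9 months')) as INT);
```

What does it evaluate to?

Adding -9 months to 2020-07-02 gives 2019-10-02.
0 days remain in October 2016 after the 31st (31 − 31).
Full months from November 2016 through September 2019 contribute their day counts.
Then 2 days into October 2019.
Total: 0 + 30 + 31 + 31 + 28 + 31 + 30 + 31 + 30 + 31 + 31 + 30 + 31 + 30 + 31 + 31 + 28 + 31 + 30 + 31 + 30 + 31 + 31 + 30 + 31 + 30 + 31 + 31 + 28 + 31 + 30 + 31 + 30 + 31 + 31 + 30 + 2 = 1066.
The subtraction is earlier − later, so the result is −1066 → -1066.

-1066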